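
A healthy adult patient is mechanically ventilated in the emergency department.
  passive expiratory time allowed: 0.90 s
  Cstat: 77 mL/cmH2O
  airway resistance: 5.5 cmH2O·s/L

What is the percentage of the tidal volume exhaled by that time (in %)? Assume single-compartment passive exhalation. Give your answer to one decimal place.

τ = R × C = 5.5 × 77 mL/cmH2O = 5.5 × 0.077 L/cmH2O = 0.4235 s.
Passive exhalation: V(t)/V₀ = e^(−t/τ) = e^(−0.90/0.4235) = 0.1194.
Fraction exhaled = 1 − 0.1194 = 0.8806 → 88.06%.

88.1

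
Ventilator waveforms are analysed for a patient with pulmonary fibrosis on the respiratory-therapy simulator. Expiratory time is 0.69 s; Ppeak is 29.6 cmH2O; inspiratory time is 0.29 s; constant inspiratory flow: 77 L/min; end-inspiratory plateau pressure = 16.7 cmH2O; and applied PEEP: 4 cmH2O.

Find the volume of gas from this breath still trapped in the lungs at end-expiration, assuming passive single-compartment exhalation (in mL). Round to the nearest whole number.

36

Flow: 77 L/min ÷ 60 = 1.2833 L/s.
Vt = flow × Ti = 1.2833 L/s × 0.29 s × 1000 mL/L = 372.16 mL.
R = (PIP − Pplat)/V̇ = (29.6 − 16.7) / 1.2833 = 12.9/1.2833 = 10.052 cmH2O·s/L.
C = Vt/(Pplat − PEEP) = 372.16 / (16.7 − 4) = 372.16/12.7 = 29.304 mL/cmH2O.
τ = R × C = 10.052 × 0.0293 L/cmH2O = 0.2945 s.
Fraction remaining = e^(−Te/τ) = e^(−0.69/0.2945) = 0.09604.
Trapped volume = 372.16 × 0.09604 = 35.742 mL.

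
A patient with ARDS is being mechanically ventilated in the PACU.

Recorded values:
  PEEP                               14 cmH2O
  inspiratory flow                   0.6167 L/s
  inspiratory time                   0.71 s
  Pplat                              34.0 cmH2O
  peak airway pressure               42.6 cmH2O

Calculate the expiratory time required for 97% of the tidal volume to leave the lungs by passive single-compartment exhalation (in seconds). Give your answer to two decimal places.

Vt = flow × Ti = 0.6167 L/s × 0.71 s × 1000 mL/L = 437.86 mL.
R = (PIP − Pplat)/V̇ = (42.6 − 34.0) / 0.6167 = 8.6/0.6167 = 13.945 cmH2O·s/L.
C = Vt/(Pplat − PEEP) = 437.86 / (34.0 − 14) = 437.86/20.0 = 21.893 mL/cmH2O.
τ = R × C = 13.945 × 0.02189 L/cmH2O = 0.3053 s.
t = −τ·ln(1 − 0.97) = −0.3053·ln(0.03) = 1.071 s.

1.07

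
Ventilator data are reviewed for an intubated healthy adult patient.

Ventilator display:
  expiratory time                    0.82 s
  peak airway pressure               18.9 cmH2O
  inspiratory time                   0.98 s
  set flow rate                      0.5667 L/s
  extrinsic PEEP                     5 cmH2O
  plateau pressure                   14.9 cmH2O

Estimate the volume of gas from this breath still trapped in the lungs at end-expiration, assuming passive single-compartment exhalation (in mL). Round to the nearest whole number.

Vt = flow × Ti = 0.5667 L/s × 0.98 s × 1000 mL/L = 555.37 mL.
R = (PIP − Pplat)/V̇ = (18.9 − 14.9) / 0.5667 = 4.0/0.5667 = 7.058 cmH2O·s/L.
C = Vt/(Pplat − PEEP) = 555.37 / (14.9 − 5) = 555.37/9.9 = 56.098 mL/cmH2O.
τ = R × C = 7.058 × 0.0561 L/cmH2O = 0.396 s.
Fraction remaining = e^(−Te/τ) = e^(−0.82/0.396) = 0.1261.
Trapped volume = 555.37 × 0.1261 = 70.032 mL.

70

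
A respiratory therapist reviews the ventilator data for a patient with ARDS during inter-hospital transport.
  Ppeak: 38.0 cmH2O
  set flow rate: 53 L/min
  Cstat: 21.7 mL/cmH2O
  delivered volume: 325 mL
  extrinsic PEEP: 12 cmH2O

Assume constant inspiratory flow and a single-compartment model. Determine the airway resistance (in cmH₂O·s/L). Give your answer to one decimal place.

12.5

Flow: 53 L/min ÷ 60 = 0.8833 L/s.
Equation of motion (constant flow): PIP = Vt/C + R·V̇ + PEEP.
R·V̇ = PIP − Vt/C − PEEP = 38.0 − 325/21.7 − 12 = 38.0 − 14.977 − 12 = 11.023 cmH2O.
R = 11.023 / 0.8833 = 12.479 cmH2O·s/L.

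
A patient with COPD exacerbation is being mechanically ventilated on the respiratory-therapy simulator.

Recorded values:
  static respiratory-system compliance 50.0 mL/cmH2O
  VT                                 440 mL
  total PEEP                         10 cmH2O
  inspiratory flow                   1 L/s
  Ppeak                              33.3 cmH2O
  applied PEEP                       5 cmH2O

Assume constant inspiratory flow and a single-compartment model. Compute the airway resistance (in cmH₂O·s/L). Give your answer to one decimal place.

14.5

Total PEEP = 10 cmH2O (set 5 + intrinsic 5); this is the baseline alveolar pressure.
Equation of motion (constant flow): PIP = Vt/C + R·V̇ + PEEP.
R·V̇ = PIP − Vt/C − PEEP = 33.3 − 440/50.0 − 10 = 33.3 − 8.8 − 10 = 14.5 cmH2O.
R = 14.5 / 1 = 14.5 cmH2O·s/L.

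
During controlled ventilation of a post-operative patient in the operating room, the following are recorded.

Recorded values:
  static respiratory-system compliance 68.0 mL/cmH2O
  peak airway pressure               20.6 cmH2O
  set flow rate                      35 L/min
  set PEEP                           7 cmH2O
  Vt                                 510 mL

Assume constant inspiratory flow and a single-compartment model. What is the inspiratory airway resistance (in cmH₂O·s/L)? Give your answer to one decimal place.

10.5

Flow: 35 L/min ÷ 60 = 0.5833 L/s.
Equation of motion (constant flow): PIP = Vt/C + R·V̇ + PEEP.
R·V̇ = PIP − Vt/C − PEEP = 20.6 − 510/68.0 − 7 = 20.6 − 7.5 − 7 = 6.1 cmH2O.
R = 6.1 / 0.5833 = 10.458 cmH2O·s/L.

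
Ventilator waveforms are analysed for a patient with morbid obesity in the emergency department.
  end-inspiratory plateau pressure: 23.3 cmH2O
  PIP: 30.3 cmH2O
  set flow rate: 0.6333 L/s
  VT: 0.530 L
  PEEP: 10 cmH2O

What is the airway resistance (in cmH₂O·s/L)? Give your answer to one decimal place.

Raw = (PIP − Pplat) / flow = (30.3 − 23.3) / 0.6333 = 7.0 / 0.6333 = 11.053 cmH2O·s/L.

11.1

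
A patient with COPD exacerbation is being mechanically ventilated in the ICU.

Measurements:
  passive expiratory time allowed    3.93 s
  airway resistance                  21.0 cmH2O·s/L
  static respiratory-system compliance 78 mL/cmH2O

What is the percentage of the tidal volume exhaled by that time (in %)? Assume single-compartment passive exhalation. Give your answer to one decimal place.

τ = R × C = 21.0 × 78 mL/cmH2O = 21.0 × 0.078 L/cmH2O = 1.638 s.
Passive exhalation: V(t)/V₀ = e^(−t/τ) = e^(−3.93/1.638) = 0.09078.
Fraction exhaled = 1 − 0.09078 = 0.9092 → 90.92%.

90.9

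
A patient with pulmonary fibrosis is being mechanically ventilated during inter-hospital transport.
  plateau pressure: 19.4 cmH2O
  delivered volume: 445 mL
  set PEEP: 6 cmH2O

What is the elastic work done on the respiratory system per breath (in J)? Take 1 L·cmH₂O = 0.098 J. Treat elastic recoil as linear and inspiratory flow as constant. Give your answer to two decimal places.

Elastic work ≈ ½ × (Pplat − PEEP) × Vt = 0.5 × (19.4 − 6) × 0.445 L = 0.5 × 13.4 × 0.445 = 2.982 L·cmH2O.
× 0.098 J/(L·cmH2O) → 0.2922 J.

0.29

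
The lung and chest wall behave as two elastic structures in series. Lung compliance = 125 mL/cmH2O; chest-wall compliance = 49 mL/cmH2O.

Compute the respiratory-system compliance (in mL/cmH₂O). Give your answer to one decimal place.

Lung and chest wall are elastances in series: 1/Crs = 1/CL + 1/Ccw.
1/Crs = 1/125 + 1/49 = 0.02841.
Crs = 35.199 mL/cmH2O.

35.2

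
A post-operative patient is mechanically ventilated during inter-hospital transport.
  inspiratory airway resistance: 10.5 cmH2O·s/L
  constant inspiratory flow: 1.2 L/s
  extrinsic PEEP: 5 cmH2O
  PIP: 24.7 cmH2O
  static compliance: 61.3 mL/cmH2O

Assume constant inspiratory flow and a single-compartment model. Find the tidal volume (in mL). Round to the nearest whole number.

435

Equation of motion (constant flow): PIP = Vt/C + R·V̇ + PEEP.
Vt/C = PIP − R·V̇ − PEEP = 24.7 − 12.6 − 5 = 7.1 cmH2O.
Vt = C × 7.1 = 61.3 × 7.1 = 435.23 mL.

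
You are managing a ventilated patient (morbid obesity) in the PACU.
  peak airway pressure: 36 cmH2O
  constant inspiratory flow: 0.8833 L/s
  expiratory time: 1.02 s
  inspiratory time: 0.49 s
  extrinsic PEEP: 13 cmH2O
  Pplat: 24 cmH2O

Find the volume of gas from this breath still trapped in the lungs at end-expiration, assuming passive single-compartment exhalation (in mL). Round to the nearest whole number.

Vt = flow × Ti = 0.8833 L/s × 0.49 s × 1000 mL/L = 432.82 mL.
R = (PIP − Pplat)/V̇ = (36 − 24) / 0.8833 = 12.0/0.8833 = 13.585 cmH2O·s/L.
C = Vt/(Pplat − PEEP) = 432.82 / (24 − 13) = 432.82/11.0 = 39.347 mL/cmH2O.
τ = R × C = 13.585 × 0.03935 L/cmH2O = 0.5346 s.
Fraction remaining = e^(−Te/τ) = e^(−1.02/0.5346) = 0.1484.
Trapped volume = 432.82 × 0.1484 = 64.23 mL.

64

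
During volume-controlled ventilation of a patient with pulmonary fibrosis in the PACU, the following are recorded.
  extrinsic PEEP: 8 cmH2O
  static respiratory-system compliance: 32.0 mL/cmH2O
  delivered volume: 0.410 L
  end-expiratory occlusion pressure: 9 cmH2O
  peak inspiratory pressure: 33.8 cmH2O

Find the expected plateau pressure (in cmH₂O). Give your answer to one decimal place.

End-expiratory occlusion gives total PEEP = 9 cmH2O (intrinsic PEEP = 9 − 8 = 1). Use total PEEP for the elastic gradient.
Pplat = PEEPtotal + Vt / Cstat = 9 + 410 / 32.0 = 9 + 12.813 = 21.813 cmH2O.

21.8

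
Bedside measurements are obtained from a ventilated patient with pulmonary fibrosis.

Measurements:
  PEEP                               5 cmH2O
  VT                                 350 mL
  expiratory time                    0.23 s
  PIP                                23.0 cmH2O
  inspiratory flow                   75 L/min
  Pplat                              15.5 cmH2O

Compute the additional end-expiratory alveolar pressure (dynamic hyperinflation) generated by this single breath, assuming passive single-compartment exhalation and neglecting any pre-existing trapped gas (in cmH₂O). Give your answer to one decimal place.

3.3

Flow: 75 L/min ÷ 60 = 1.25 L/s.
R = (PIP − Pplat)/V̇ = (23.0 − 15.5) / 1.25 = 7.5/1.25 = 6.0 cmH2O·s/L.
C = Vt/(Pplat − PEEP) = 350.0 / (15.5 − 5) = 350.0/10.5 = 33.333 mL/cmH2O.
τ = R × C = 6.0 × 0.03333 L/cmH2O = 0.2 s.
Fraction remaining = e^(−Te/τ) = e^(−0.23/0.2) = 0.3166; trapped volume = 350.0 × 0.3166 = 110.81 mL.
Additional alveolar pressure from trapping ≈ V_trapped / C = 110.81 / 33.333 = 3.324 cmH2O.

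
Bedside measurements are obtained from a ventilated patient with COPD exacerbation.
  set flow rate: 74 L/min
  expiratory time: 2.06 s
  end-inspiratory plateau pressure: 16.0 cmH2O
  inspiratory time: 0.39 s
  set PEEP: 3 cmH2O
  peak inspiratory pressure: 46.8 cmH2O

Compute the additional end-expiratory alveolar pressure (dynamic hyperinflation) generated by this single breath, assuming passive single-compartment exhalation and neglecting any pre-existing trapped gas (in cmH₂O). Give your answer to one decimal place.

Flow: 74 L/min ÷ 60 = 1.2333 L/s.
Vt = flow × Ti = 1.2333 L/s × 0.39 s × 1000 mL/L = 480.99 mL.
R = (PIP − Pplat)/V̇ = (46.8 − 16.0) / 1.2333 = 30.8/1.2333 = 24.974 cmH2O·s/L.
C = Vt/(Pplat − PEEP) = 480.99 / (16.0 − 3) = 480.99/13.0 = 36.999 mL/cmH2O.
τ = R × C = 24.974 × 0.037 L/cmH2O = 0.924 s.
Fraction remaining = e^(−Te/τ) = e^(−2.06/0.924) = 0.1076; trapped volume = 480.99 × 0.1076 = 51.755 mL.
Additional alveolar pressure from trapping ≈ V_trapped / C = 51.755 / 36.999 = 1.399 cmH2O.

1.4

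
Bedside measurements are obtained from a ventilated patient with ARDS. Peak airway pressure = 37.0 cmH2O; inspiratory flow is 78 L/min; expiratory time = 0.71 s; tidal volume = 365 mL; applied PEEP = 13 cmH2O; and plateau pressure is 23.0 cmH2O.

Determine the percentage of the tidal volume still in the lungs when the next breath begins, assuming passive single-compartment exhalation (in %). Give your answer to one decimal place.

16.4

Flow: 78 L/min ÷ 60 = 1.3 L/s.
R = (PIP − Pplat)/V̇ = (37.0 − 23.0) / 1.3 = 14.0/1.3 = 10.769 cmH2O·s/L.
C = Vt/(Pplat − PEEP) = 365.0 / (23.0 − 13) = 365.0/10.0 = 36.5 mL/cmH2O.
τ = R × C = 10.769 × 0.0365 L/cmH2O = 0.3931 s.
Fraction remaining at end-expiration = e^(−Te/τ) = e^(−0.71/0.3931) = 0.1643 → 16.43%.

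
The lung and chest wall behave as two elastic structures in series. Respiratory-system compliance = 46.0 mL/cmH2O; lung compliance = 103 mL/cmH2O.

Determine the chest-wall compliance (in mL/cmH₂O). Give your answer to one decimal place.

1/Ccw = 1/Crs − 1/CL.
1/Ccw = 1/46.0 − 1/103 = 0.01203.
Ccw = 83.126 mL/cmH2O.

83.1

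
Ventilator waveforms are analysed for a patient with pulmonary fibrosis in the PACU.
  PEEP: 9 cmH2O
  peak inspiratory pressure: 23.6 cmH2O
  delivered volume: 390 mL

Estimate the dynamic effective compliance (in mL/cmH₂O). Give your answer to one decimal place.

26.7

Dynamic compliance = Vt / (PIP − PEEP) = 390 / (23.6 − 9) = 390 / 14.6 = 26.712 mL/cmH2O.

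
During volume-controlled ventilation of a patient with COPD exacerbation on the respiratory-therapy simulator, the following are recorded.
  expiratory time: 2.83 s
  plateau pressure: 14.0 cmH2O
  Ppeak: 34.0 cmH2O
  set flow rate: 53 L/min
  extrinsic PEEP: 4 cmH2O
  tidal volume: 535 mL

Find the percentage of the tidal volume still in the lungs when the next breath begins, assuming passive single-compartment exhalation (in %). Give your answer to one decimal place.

9.7

Flow: 53 L/min ÷ 60 = 0.8833 L/s.
R = (PIP − Pplat)/V̇ = (34.0 − 14.0) / 0.8833 = 20.0/0.8833 = 22.642 cmH2O·s/L.
C = Vt/(Pplat − PEEP) = 535.0 / (14.0 − 4) = 535.0/10.0 = 53.5 mL/cmH2O.
τ = R × C = 22.642 × 0.0535 L/cmH2O = 1.211 s.
Fraction remaining at end-expiration = e^(−Te/τ) = e^(−2.83/1.211) = 0.09663 → 9.663%.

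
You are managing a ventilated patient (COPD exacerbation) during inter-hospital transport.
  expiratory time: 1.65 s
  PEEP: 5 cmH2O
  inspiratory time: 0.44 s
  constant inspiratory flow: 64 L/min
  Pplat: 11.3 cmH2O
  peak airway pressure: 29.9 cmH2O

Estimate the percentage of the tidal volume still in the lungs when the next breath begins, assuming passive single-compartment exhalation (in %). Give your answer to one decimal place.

Flow: 64 L/min ÷ 60 = 1.0667 L/s.
Vt = flow × Ti = 1.0667 L/s × 0.44 s × 1000 mL/L = 469.35 mL.
R = (PIP − Pplat)/V̇ = (29.9 − 11.3) / 1.0667 = 18.6/1.0667 = 17.437 cmH2O·s/L.
C = Vt/(Pplat − PEEP) = 469.35 / (11.3 − 5) = 469.35/6.3 = 74.5 mL/cmH2O.
τ = R × C = 17.437 × 0.0745 L/cmH2O = 1.299 s.
Fraction remaining at end-expiration = e^(−Te/τ) = e^(−1.65/1.299) = 0.2808 → 28.08%.

28.1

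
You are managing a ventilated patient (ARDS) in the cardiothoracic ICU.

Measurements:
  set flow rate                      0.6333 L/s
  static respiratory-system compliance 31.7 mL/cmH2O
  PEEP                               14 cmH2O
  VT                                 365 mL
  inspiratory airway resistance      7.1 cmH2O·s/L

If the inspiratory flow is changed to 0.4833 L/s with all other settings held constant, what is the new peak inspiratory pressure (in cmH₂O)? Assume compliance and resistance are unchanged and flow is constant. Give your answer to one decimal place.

28.9

PIP = Vt/C + R·V̇ + PEEP (constant-flow equation of motion).
Only the resistive term changes: ΔPIP = R × ΔV̇ = 7.1 × (0.4833 − 0.6333) = 7.1 × -0.15 = -1.065 cmH2O.
Original PIP = 365/31.7 + 7.1×0.6333 + 14 = 30.011 cmH2O; new PIP = 30.011 + (-1.065) = 28.946 cmH2O.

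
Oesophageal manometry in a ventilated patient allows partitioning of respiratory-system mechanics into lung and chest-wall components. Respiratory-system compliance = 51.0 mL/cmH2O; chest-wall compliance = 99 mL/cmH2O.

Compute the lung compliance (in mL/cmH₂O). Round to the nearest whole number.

105

1/CL = 1/Crs − 1/Ccw.
1/CL = 1/51.0 − 1/99 = 0.009507.
CL = 105.19 mL/cmH2O.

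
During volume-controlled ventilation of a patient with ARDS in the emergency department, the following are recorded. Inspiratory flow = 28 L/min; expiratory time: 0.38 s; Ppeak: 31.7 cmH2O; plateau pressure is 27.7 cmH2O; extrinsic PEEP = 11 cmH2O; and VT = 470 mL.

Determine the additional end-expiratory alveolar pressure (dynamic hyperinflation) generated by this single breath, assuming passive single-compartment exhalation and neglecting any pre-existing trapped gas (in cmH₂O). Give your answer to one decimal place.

3.5

Flow: 28 L/min ÷ 60 = 0.4667 L/s.
R = (PIP − Pplat)/V̇ = (31.7 − 27.7) / 0.4667 = 4.0/0.4667 = 8.571 cmH2O·s/L.
C = Vt/(Pplat − PEEP) = 470.0 / (27.7 − 11) = 470.0/16.7 = 28.144 mL/cmH2O.
τ = R × C = 8.571 × 0.02814 L/cmH2O = 0.2412 s.
Fraction remaining = e^(−Te/τ) = e^(−0.38/0.2412) = 0.2069; trapped volume = 470.0 × 0.2069 = 97.243 mL.
Additional alveolar pressure from trapping ≈ V_trapped / C = 97.243 / 28.144 = 3.455 cmH2O.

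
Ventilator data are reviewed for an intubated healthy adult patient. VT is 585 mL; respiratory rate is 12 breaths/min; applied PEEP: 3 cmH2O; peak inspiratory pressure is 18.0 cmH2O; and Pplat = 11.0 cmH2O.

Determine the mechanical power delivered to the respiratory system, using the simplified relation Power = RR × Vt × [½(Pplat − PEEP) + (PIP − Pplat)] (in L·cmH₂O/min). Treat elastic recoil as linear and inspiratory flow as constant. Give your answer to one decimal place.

77.2

Per-breath work = Vt × [½(Pplat−PEEP) + (PIP−Pplat)] = 0.585 × [0.5×8.0 + 7.0] = 0.585 × 11.0 = 6.435 L·cmH2O.
Power = 12 × 6.435 = 77.22 L·cmH2O/min.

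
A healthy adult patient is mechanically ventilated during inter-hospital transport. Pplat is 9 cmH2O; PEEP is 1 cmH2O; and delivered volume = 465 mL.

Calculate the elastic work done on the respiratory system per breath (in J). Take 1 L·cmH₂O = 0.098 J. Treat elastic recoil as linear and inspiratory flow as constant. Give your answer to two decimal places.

0.18

Elastic work ≈ ½ × (Pplat − PEEP) × Vt = 0.5 × (9 − 1) × 0.465 L = 0.5 × 8.0 × 0.465 = 1.86 L·cmH2O.
× 0.098 J/(L·cmH2O) → 0.1823 J.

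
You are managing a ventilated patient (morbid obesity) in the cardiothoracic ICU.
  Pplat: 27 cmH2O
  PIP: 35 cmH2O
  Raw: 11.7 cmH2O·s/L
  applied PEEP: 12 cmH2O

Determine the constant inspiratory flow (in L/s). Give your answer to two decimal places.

flow = (PIP − Pplat) / Raw = 8.0 / 11.7 = 0.6838 L/s.

0.68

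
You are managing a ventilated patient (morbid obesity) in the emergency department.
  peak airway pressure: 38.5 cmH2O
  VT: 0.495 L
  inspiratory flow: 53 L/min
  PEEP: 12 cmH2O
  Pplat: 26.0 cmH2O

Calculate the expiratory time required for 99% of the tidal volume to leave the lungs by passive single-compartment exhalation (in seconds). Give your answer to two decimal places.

Flow: 53 L/min ÷ 60 = 0.8833 L/s.
R = (PIP − Pplat)/V̇ = (38.5 − 26.0) / 0.8833 = 12.5/0.8833 = 14.151 cmH2O·s/L.
C = Vt/(Pplat − PEEP) = 495.0 / (26.0 − 12) = 495.0/14.0 = 35.357 mL/cmH2O.
τ = R × C = 14.151 × 0.03536 L/cmH2O = 0.5004 s.
t = −τ·ln(1 − 0.99) = −0.5004·ln(0.01) = 2.304 s.

2.30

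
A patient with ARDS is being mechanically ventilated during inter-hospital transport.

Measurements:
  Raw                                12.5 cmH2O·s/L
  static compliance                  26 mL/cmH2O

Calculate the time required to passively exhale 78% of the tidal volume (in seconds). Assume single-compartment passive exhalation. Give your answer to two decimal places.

0.49

τ = R × C = 12.5 × 26 mL/cmH2O = 12.5 × 0.026 L/cmH2O = 0.325 s.
Exhaled fraction f = 1 − e^(−t/τ) → t = −τ·ln(1 − f) = −0.325·ln(0.22) = 0.4921 s.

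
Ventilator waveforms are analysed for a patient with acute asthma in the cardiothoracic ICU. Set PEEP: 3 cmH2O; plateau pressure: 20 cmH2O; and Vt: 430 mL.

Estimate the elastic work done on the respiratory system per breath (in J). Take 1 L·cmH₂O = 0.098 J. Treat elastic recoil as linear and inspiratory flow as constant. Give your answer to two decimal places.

Elastic work ≈ ½ × (Pplat − PEEP) × Vt = 0.5 × (20 − 3) × 0.430 L = 0.5 × 17.0 × 0.430 = 3.655 L·cmH2O.
× 0.098 J/(L·cmH2O) → 0.3582 J.

0.36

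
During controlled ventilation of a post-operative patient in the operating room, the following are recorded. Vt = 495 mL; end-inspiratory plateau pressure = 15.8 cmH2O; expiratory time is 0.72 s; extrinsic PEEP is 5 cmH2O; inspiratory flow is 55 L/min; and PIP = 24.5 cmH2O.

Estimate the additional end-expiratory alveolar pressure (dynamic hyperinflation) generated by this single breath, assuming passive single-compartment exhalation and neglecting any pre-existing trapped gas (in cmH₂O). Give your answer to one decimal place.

2.1

Flow: 55 L/min ÷ 60 = 0.9167 L/s.
R = (PIP − Pplat)/V̇ = (24.5 − 15.8) / 0.9167 = 8.7/0.9167 = 9.491 cmH2O·s/L.
C = Vt/(Pplat − PEEP) = 495.0 / (15.8 − 5) = 495.0/10.8 = 45.833 mL/cmH2O.
τ = R × C = 9.491 × 0.04583 L/cmH2O = 0.435 s.
Fraction remaining = e^(−Te/τ) = e^(−0.72/0.435) = 0.1911; trapped volume = 495.0 × 0.1911 = 94.595 mL.
Additional alveolar pressure from trapping ≈ V_trapped / C = 94.595 / 45.833 = 2.064 cmH2O.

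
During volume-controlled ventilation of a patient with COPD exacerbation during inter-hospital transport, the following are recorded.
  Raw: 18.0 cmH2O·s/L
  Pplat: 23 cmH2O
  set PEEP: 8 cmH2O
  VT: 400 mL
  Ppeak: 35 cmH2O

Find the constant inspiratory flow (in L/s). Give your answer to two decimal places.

0.67

flow = (PIP − Pplat) / Raw = 12.0 / 18.0 = 0.6667 L/s.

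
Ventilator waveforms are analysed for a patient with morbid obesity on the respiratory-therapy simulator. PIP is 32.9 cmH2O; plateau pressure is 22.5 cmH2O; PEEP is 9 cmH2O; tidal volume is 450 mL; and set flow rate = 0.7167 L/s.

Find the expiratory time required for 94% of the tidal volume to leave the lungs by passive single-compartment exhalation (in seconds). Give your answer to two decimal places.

1.36

R = (PIP − Pplat)/V̇ = (32.9 − 22.5) / 0.7167 = 10.4/0.7167 = 14.511 cmH2O·s/L.
C = Vt/(Pplat − PEEP) = 450.0 / (22.5 − 9) = 450.0/13.5 = 33.333 mL/cmH2O.
τ = R × C = 14.511 × 0.03333 L/cmH2O = 0.4837 s.
t = −τ·ln(1 − 0.94) = −0.4837·ln(0.06) = 1.361 s.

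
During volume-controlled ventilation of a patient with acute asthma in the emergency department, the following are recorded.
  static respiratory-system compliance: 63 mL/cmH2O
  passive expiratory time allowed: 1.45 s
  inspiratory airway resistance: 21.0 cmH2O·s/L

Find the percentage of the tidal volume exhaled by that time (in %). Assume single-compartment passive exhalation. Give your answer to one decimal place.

66.6

τ = R × C = 21.0 × 63 mL/cmH2O = 21.0 × 0.063 L/cmH2O = 1.323 s.
Passive exhalation: V(t)/V₀ = e^(−t/τ) = e^(−1.45/1.323) = 0.3342.
Fraction exhaled = 1 − 0.3342 = 0.6658 → 66.58%.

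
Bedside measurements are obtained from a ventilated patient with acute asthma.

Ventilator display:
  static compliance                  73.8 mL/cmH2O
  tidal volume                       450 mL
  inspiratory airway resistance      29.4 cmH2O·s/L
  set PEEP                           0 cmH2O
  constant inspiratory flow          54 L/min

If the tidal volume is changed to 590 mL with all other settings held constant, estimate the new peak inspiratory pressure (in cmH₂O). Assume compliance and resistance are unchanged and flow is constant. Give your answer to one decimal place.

34.5

Flow: 54 L/min ÷ 60 = 0.9 L/s.
PIP = Vt/C + R·V̇ + PEEP (constant-flow equation of motion).
Only the elastic term changes: ΔPIP = ΔVt / C = (590 − 450) / 73.8 = 1.897 cmH2O.
Original PIP = 450/73.8 + 29.4×0.9 + 0 = 32.558 cmH2O; new PIP = 32.558 + (1.897) = 34.455 cmH2O.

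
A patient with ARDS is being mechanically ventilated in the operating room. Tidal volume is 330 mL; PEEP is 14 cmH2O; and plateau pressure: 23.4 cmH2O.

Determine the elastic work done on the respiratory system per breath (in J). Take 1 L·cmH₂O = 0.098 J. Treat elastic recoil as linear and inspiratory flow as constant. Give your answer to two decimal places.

Elastic work ≈ ½ × (Pplat − PEEP) × Vt = 0.5 × (23.4 − 14) × 0.330 L = 0.5 × 9.4 × 0.330 = 1.551 L·cmH2O.
× 0.098 J/(L·cmH2O) → 0.152 J.

0.15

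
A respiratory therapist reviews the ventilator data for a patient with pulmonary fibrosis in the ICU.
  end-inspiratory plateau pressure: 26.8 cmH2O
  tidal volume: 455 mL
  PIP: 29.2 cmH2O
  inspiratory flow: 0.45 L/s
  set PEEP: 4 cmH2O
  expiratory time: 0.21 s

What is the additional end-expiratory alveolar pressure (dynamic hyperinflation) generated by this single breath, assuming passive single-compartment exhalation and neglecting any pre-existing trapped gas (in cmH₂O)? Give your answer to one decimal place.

3.2

R = (PIP − Pplat)/V̇ = (29.2 − 26.8) / 0.45 = 2.4/0.45 = 5.333 cmH2O·s/L.
C = Vt/(Pplat − PEEP) = 455.0 / (26.8 − 4) = 455.0/22.8 = 19.956 mL/cmH2O.
τ = R × C = 5.333 × 0.01996 L/cmH2O = 0.1064 s.
Fraction remaining = e^(−Te/τ) = e^(−0.21/0.1064) = 0.1389; trapped volume = 455.0 × 0.1389 = 63.2 mL.
Additional alveolar pressure from trapping ≈ V_trapped / C = 63.2 / 19.956 = 3.167 cmH2O.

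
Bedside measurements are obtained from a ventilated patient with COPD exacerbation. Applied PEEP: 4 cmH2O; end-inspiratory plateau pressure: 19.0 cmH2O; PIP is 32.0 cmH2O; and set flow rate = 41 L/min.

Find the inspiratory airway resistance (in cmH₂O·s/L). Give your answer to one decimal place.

19.0

Flow: 41 L/min ÷ 60 = 0.6833 L/s.
Raw = (PIP − Pplat) / flow = (32.0 − 19.0) / 0.6833 = 13.0 / 0.6833 = 19.025 cmH2O·s/L.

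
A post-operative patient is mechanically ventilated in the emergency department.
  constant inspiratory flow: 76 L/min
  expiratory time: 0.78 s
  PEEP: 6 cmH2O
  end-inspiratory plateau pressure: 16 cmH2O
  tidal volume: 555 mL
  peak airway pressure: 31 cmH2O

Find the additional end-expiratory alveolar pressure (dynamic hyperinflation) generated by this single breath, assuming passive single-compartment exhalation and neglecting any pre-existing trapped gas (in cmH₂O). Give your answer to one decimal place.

Flow: 76 L/min ÷ 60 = 1.2667 L/s.
R = (PIP − Pplat)/V̇ = (31 − 16) / 1.2667 = 15.0/1.2667 = 11.842 cmH2O·s/L.
C = Vt/(Pplat − PEEP) = 555.0 / (16 − 6) = 555.0/10.0 = 55.5 mL/cmH2O.
τ = R × C = 11.842 × 0.0555 L/cmH2O = 0.6572 s.
Fraction remaining = e^(−Te/τ) = e^(−0.78/0.6572) = 0.3052; trapped volume = 555.0 × 0.3052 = 169.39 mL.
Additional alveolar pressure from trapping ≈ V_trapped / C = 169.39 / 55.5 = 3.052 cmH2O.

3.1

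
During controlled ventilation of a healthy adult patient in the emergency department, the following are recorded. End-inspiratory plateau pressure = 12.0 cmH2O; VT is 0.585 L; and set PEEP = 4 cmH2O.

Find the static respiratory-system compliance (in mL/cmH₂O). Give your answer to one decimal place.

73.1

Cstat = Vt / (Pplat − PEEP) = 585 / (12.0 − 4) = 585 / 8.0 = 73.125 mL/cmH2O.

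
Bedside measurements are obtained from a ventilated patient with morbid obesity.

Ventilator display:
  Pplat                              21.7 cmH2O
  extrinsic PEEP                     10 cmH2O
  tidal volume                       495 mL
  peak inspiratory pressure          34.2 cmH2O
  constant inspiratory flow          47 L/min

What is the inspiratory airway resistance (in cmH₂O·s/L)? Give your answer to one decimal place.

16.0

Flow: 47 L/min ÷ 60 = 0.7833 L/s.
Raw = (PIP − Pplat) / flow = (34.2 − 21.7) / 0.7833 = 12.5 / 0.7833 = 15.958 cmH2O·s/L.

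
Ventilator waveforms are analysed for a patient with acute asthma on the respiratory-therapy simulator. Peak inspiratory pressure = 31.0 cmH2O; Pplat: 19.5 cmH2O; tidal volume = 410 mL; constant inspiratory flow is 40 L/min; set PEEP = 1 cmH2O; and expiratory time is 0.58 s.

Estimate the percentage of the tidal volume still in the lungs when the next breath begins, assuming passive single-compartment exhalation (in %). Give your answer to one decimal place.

Flow: 40 L/min ÷ 60 = 0.6667 L/s.
R = (PIP − Pplat)/V̇ = (31.0 − 19.5) / 0.6667 = 11.5/0.6667 = 17.249 cmH2O·s/L.
C = Vt/(Pplat − PEEP) = 410.0 / (19.5 − 1) = 410.0/18.5 = 22.162 mL/cmH2O.
τ = R × C = 17.249 × 0.02216 L/cmH2O = 0.3822 s.
Fraction remaining at end-expiration = e^(−Te/τ) = e^(−0.58/0.3822) = 0.2193 → 21.93%.

21.9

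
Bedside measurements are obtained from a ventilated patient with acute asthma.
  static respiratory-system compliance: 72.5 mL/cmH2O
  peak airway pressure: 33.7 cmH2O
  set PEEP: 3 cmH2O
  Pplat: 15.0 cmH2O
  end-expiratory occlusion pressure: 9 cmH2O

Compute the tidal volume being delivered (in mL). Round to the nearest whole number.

435

End-expiratory occlusion gives total PEEP = 9 cmH2O (intrinsic PEEP = 9 − 3 = 6). Use total PEEP for the elastic gradient.
Vt = Cstat × (Pplat − PEEPtotal) = 72.5 × (15.0 − 9) = 72.5 × 6.0 = 435.0 mL.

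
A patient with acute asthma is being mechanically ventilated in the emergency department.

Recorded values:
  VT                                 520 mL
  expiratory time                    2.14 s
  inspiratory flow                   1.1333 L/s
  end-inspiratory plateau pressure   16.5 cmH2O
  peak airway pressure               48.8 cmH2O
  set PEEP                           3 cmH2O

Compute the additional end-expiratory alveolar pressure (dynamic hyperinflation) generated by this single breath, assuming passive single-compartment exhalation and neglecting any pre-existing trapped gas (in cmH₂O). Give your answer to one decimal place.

1.9

R = (PIP − Pplat)/V̇ = (48.8 − 16.5) / 1.1333 = 32.3/1.1333 = 28.501 cmH2O·s/L.
C = Vt/(Pplat − PEEP) = 520.0 / (16.5 − 3) = 520.0/13.5 = 38.519 mL/cmH2O.
τ = R × C = 28.501 × 0.03852 L/cmH2O = 1.098 s.
Fraction remaining = e^(−Te/τ) = e^(−2.14/1.098) = 0.1424; trapped volume = 520.0 × 0.1424 = 74.048 mL.
Additional alveolar pressure from trapping ≈ V_trapped / C = 74.048 / 38.519 = 1.922 cmH2O.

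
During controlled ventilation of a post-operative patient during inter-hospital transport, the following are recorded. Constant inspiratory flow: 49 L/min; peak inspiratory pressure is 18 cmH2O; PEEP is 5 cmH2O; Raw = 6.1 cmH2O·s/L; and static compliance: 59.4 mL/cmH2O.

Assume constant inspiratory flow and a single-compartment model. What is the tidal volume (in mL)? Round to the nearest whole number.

Flow: 49 L/min ÷ 60 = 0.8167 L/s.
Equation of motion (constant flow): PIP = Vt/C + R·V̇ + PEEP.
Vt/C = PIP − R·V̇ − PEEP = 18 − 4.982 − 5 = 8.018 cmH2O.
Vt = C × 8.018 = 59.4 × 8.018 = 476.27 mL.

476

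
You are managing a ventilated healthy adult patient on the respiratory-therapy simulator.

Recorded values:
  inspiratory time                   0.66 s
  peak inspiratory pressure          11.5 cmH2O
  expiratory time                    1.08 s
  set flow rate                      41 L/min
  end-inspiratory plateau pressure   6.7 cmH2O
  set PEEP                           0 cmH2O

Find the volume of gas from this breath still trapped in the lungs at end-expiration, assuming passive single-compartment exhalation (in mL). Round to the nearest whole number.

Flow: 41 L/min ÷ 60 = 0.6833 L/s.
Vt = flow × Ti = 0.6833 L/s × 0.66 s × 1000 mL/L = 450.98 mL.
R = (PIP − Pplat)/V̇ = (11.5 − 6.7) / 0.6833 = 4.8/0.6833 = 7.025 cmH2O·s/L.
C = Vt/(Pplat − PEEP) = 450.98 / (6.7 − 0) = 450.98/6.7 = 67.31 mL/cmH2O.
τ = R × C = 7.025 × 0.06731 L/cmH2O = 0.4729 s.
Fraction remaining = e^(−Te/τ) = e^(−1.08/0.4729) = 0.1019.
Trapped volume = 450.98 × 0.1019 = 45.955 mL.

46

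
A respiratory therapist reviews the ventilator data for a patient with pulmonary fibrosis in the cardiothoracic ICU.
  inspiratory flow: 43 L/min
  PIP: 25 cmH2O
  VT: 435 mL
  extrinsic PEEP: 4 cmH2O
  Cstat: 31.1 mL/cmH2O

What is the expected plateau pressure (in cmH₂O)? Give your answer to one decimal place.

Pplat = PEEP + Vt / Cstat = 4 + 435 / 31.1 = 4 + 13.987 = 17.987 cmH2O.

18.0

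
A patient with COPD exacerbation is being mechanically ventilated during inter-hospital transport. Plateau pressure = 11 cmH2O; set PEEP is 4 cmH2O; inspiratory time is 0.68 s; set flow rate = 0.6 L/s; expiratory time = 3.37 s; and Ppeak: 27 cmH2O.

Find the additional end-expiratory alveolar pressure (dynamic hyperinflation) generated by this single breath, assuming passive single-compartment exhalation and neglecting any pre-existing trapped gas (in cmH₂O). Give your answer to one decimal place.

0.8

Vt = flow × Ti = 0.6 L/s × 0.68 s × 1000 mL/L = 408.0 mL.
R = (PIP − Pplat)/V̇ = (27 − 11) / 0.6 = 16.0/0.6 = 26.667 cmH2O·s/L.
C = Vt/(Pplat − PEEP) = 408.0 / (11 − 4) = 408.0/7.0 = 58.286 mL/cmH2O.
τ = R × C = 26.667 × 0.05829 L/cmH2O = 1.554 s.
Fraction remaining = e^(−Te/τ) = e^(−3.37/1.554) = 0.1143; trapped volume = 408.0 × 0.1143 = 46.634 mL.
Additional alveolar pressure from trapping ≈ V_trapped / C = 46.634 / 58.286 = 0.8001 cmH2O.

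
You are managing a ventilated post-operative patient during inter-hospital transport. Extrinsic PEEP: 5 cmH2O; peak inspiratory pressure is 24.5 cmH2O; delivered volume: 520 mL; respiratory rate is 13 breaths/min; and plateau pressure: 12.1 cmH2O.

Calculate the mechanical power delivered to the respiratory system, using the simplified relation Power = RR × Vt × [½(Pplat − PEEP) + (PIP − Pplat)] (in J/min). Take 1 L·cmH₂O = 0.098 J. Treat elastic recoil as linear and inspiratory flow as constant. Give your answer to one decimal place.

Per-breath work = Vt × [½(Pplat−PEEP) + (PIP−Pplat)] = 0.520 × [0.5×7.1 + 12.4] = 0.520 × 15.95 = 8.294 L·cmH2O.
Power = 13 × 8.294 = 107.82 L·cmH2O/min.
× 0.098 J/(L·cmH2O) → 10.566 J/min.

10.6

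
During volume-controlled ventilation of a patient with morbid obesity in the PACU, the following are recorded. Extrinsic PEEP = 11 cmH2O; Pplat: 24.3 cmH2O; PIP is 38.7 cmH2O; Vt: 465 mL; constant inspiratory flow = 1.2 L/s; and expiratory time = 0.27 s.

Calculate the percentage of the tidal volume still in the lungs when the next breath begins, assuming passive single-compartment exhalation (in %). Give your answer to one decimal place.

R = (PIP − Pplat)/V̇ = (38.7 − 24.3) / 1.2 = 14.4/1.2 = 12.0 cmH2O·s/L.
C = Vt/(Pplat − PEEP) = 465.0 / (24.3 − 11) = 465.0/13.3 = 34.962 mL/cmH2O.
τ = R × C = 12.0 × 0.03496 L/cmH2O = 0.4195 s.
Fraction remaining at end-expiration = e^(−Te/τ) = e^(−0.27/0.4195) = 0.5254 → 52.54%.

52.5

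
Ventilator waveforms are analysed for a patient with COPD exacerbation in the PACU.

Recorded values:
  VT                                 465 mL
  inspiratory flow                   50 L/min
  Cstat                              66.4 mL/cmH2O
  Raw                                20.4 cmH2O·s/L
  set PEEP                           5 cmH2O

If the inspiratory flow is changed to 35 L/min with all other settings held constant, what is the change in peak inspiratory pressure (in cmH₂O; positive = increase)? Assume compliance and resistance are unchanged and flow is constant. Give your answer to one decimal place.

-5.1

Flow: 50 L/min ÷ 60 = 0.8333 L/s.
New flow: 35 L/min ÷ 60 = 0.5833 L/s.
PIP = Vt/C + R·V̇ + PEEP (constant-flow equation of motion).
Only the resistive term changes: ΔPIP = R × ΔV̇ = 20.4 × (0.5833 − 0.8333) = 20.4 × -0.25 = -5.1 cmH2O.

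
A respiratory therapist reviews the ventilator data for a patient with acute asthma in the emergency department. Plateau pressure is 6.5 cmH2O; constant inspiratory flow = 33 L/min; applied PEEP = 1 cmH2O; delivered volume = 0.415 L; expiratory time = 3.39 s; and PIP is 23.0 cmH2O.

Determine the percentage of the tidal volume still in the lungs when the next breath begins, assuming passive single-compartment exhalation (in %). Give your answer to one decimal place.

22.4

Flow: 33 L/min ÷ 60 = 0.55 L/s.
R = (PIP − Pplat)/V̇ = (23.0 − 6.5) / 0.55 = 16.5/0.55 = 30.0 cmH2O·s/L.
C = Vt/(Pplat − PEEP) = 415.0 / (6.5 − 1) = 415.0/5.5 = 75.455 mL/cmH2O.
τ = R × C = 30.0 × 0.07546 L/cmH2O = 2.264 s.
Fraction remaining at end-expiration = e^(−Te/τ) = e^(−3.39/2.264) = 0.2237 → 22.37%.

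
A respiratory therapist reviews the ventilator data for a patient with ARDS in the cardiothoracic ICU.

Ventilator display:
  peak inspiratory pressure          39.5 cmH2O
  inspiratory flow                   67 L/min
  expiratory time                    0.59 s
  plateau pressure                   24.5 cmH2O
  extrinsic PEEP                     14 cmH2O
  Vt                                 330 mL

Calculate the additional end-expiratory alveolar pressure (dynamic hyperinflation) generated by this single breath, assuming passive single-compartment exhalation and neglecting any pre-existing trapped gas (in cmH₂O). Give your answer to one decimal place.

2.6

Flow: 67 L/min ÷ 60 = 1.1167 L/s.
R = (PIP − Pplat)/V̇ = (39.5 − 24.5) / 1.1167 = 15.0/1.1167 = 13.432 cmH2O·s/L.
C = Vt/(Pplat − PEEP) = 330.0 / (24.5 − 14) = 330.0/10.5 = 31.429 mL/cmH2O.
τ = R × C = 13.432 × 0.03143 L/cmH2O = 0.4222 s.
Fraction remaining = e^(−Te/τ) = e^(−0.59/0.4222) = 0.2472; trapped volume = 330.0 × 0.2472 = 81.576 mL.
Additional alveolar pressure from trapping ≈ V_trapped / C = 81.576 / 31.429 = 2.596 cmH2O.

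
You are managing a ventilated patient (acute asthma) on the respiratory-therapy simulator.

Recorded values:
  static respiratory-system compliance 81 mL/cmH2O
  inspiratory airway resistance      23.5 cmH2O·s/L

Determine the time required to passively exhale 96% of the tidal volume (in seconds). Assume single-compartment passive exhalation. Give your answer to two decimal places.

τ = R × C = 23.5 × 81 mL/cmH2O = 23.5 × 0.081 L/cmH2O = 1.904 s.
Exhaled fraction f = 1 − e^(−t/τ) → t = −τ·ln(1 − f) = −1.904·ln(0.04) = 6.129 s.

6.13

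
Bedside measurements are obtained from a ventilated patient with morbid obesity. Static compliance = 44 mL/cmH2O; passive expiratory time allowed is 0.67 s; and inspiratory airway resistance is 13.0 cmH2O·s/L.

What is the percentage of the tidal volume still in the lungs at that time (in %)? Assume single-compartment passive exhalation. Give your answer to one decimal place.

31.0

τ = R × C = 13.0 × 44 mL/cmH2O = 13.0 × 0.044 L/cmH2O = 0.572 s.
Passive exhalation: V(t)/V₀ = e^(−t/τ) = e^(−0.67/0.572) = 0.31.
Fraction remaining = 0.31 → 31.0%.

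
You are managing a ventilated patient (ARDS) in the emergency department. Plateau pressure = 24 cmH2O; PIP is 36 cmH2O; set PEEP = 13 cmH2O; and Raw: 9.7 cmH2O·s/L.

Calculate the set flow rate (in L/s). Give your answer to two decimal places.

flow = (PIP − Pplat) / Raw = 12.0 / 9.7 = 1.237 L/s.

1.24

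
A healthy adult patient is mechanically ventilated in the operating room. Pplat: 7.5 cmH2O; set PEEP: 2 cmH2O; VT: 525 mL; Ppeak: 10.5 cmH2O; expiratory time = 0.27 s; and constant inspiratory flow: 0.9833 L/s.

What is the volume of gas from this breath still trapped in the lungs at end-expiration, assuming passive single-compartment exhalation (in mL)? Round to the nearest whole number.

208

R = (PIP − Pplat)/V̇ = (10.5 − 7.5) / 0.9833 = 3.0/0.9833 = 3.051 cmH2O·s/L.
C = Vt/(Pplat − PEEP) = 525.0 / (7.5 − 2) = 525.0/5.5 = 95.455 mL/cmH2O.
τ = R × C = 3.051 × 0.09546 L/cmH2O = 0.2912 s.
Fraction remaining = e^(−Te/τ) = e^(−0.27/0.2912) = 0.3957.
Trapped volume = 525.0 × 0.3957 = 207.74 mL.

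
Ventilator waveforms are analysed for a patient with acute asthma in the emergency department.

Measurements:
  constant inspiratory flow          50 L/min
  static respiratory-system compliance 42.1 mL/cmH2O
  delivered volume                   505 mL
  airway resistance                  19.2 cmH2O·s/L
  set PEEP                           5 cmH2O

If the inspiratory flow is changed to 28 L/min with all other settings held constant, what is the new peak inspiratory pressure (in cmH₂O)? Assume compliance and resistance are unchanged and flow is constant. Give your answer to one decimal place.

26.0

Flow: 50 L/min ÷ 60 = 0.8333 L/s.
New flow: 28 L/min ÷ 60 = 0.4667 L/s.
PIP = Vt/C + R·V̇ + PEEP (constant-flow equation of motion).
Only the resistive term changes: ΔPIP = R × ΔV̇ = 19.2 × (0.4667 − 0.8333) = 19.2 × -0.3666 = -7.039 cmH2O.
Original PIP = 505/42.1 + 19.2×0.8333 + 5 = 32.995 cmH2O; new PIP = 32.995 + (-7.039) = 25.956 cmH2O.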